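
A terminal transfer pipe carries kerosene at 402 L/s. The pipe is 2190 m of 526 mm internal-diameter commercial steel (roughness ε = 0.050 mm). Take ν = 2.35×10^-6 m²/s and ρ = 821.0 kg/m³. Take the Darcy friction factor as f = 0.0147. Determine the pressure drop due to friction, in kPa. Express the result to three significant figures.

Δp ≈ 86.0 kPa

V = 4Q/(πD²) = 4·0.402/(π·0.526²) = 1.850 m/s
h_f = f(L/D)V²/(2g) = 0.01470·(2190/0.526)·1.850²/(2·9.81) = 10.68 m
Δp = ρg·h_f = 821.0·9.81·10.68 = 85.98 kPa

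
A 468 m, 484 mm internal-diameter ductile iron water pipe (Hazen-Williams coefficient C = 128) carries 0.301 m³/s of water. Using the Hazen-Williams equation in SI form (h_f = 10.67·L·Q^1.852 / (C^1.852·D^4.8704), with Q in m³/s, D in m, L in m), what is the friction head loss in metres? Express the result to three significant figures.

h_f ≈ 2.32 m

h_f = 10.67·468·0.301^1.852 / (128^1.852·0.484^4.8704) = 2.318 m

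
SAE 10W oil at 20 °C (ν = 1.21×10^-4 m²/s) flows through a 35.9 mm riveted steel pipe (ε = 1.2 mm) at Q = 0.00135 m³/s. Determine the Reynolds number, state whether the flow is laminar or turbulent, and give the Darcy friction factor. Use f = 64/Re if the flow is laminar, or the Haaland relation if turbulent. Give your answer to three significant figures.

V = 4Q/(πD²) = 1.334 m/s
Re = VD/ν = 1.334·0.0359/1.21×10^-4 = 396
Re < 2300 → laminar → f = 64/Re = 0.1617

Re ≈ 396; laminar; f = 64/Re ≈ 0.162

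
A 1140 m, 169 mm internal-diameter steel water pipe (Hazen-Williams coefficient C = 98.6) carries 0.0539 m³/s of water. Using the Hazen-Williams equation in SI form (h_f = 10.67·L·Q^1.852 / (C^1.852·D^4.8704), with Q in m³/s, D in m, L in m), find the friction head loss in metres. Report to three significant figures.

h_f = 10.67·1140·0.0539^1.852 / (98.6^1.852·0.169^4.8704) = 63.65 m

h_f ≈ 63.7 m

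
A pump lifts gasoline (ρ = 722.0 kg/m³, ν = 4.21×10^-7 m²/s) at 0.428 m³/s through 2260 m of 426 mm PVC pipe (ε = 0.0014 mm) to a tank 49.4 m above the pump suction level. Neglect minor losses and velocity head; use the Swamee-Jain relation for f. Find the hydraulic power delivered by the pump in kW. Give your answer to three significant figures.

P_hyd ≈ 223 kW

V = 4Q/(πD²) = 3.003 m/s; Re = 3.04×10^6; ε/D = 3.29×10^-6; f = 0.009874
h_f = f(L/D)V²/2g = 24.07 m
Total head H = z + h_f = 49.4 + 24.07 = 73.47 m
P_hyd = ρgQH = 722.0·9.81·0.428·73.47 = 222.7 kW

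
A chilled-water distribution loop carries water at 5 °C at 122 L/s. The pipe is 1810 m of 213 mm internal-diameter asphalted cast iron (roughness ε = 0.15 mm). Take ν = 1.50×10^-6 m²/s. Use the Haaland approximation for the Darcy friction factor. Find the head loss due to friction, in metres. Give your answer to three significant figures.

h_f ≈ 95.4 m

V = 4Q/(πD²) = 4·0.122/(π·0.213²) = 3.424 m/s
Re = VD/ν = 3.424·0.213/1.50×10^-6 = 4.86×10^5 → turbulent
ε/D = 0.15/213 = 7.04×10^-4
Haaland: f = 0.01878
h_f = f(L/D)V²/(2g) = 0.01878·(1810/0.213)·3.424²/(2·9.81) = 95.36 m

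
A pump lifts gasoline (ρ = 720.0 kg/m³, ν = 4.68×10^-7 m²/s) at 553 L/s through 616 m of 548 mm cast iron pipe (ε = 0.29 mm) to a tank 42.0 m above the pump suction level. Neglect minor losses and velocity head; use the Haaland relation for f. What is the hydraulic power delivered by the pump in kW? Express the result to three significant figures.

P_hyd ≈ 185 kW

V = 4Q/(πD²) = 2.345 m/s; Re = 2.75×10^6; ε/D = 5.29×10^-4; f = 0.01711
h_f = f(L/D)V²/2g = 5.388 m
Total head H = z + h_f = 42.0 + 5.388 = 47.39 m
P_hyd = ρgQH = 720.0·9.81·0.553·47.39 = 185.1 kW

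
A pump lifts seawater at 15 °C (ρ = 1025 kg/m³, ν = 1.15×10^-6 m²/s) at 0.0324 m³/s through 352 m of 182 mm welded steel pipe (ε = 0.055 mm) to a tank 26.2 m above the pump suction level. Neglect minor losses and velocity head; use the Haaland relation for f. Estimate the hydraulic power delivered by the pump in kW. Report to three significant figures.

V = 4Q/(πD²) = 1.245 m/s; Re = 1.97×10^5; ε/D = 3.02×10^-4; f = 0.01755
h_f = f(L/D)V²/2g = 2.683 m
Total head H = z + h_f = 26.2 + 2.683 = 28.88 m
P_hyd = ρgQH = 1025·9.81·0.0324·28.88 = 9.410 kW

P_hyd ≈ 9.41 kW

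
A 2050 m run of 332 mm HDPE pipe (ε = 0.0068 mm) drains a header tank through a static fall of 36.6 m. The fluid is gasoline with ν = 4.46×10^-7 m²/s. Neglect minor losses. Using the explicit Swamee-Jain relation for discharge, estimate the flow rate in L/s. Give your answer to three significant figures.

Q ≈ 284 L/s

Swamee-Jain (Type II): Q = -0.965·√(gD⁵h_f/L)·ln[ε/(3.7D) + √(3.17ν²L/(gD³h_f))]
√(gD⁵h_f/L) = √(9.81·0.332⁵·36.6/2050) = 0.02658
ε/(3.7D) = 5.54×10^-6; √(3.17ν²L/(gD³h_f)) = 9.92×10^-6
Q = -0.965·0.02658·ln(1.545×10^-5) = 0.2841 m³/s
Check: V = 3.28 m/s, Re = 2.44×10^6, f = 0.01084, h_f = 36.7 m ≈ 36.6 m ✓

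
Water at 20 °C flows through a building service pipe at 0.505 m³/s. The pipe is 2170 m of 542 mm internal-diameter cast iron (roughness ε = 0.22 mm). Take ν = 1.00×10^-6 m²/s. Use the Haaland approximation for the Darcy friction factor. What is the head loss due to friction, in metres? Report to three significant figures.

h_f ≈ 16.0 m

V = 4Q/(πD²) = 4·0.505/(π·0.542²) = 2.189 m/s
Re = VD/ν = 2.189·0.542/1.00×10^-6 = 1.19×10^6 → turbulent
ε/D = 0.22/542 = 4.06×10^-4
Haaland: f = 0.01641
h_f = f(L/D)V²/(2g) = 0.01641·(2170/0.542)·2.189²/(2·9.81) = 16.04 m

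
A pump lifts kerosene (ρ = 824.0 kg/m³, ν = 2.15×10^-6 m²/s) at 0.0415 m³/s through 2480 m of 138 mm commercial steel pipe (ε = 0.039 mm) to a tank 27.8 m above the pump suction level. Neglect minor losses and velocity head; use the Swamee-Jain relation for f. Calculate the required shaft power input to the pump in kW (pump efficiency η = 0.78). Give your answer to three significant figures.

V = 4Q/(πD²) = 2.775 m/s; Re = 1.78×10^5; ε/D = 2.83×10^-4; f = 0.01793
h_f = f(L/D)V²/2g = 126.4 m
Total head H = z + h_f = 27.8 + 126.4 = 154.2 m
P_hyd = ρgQH = 824.0·9.81·0.0415·154.2 = 51.73 kW
P_shaft = P_hyd/η = 51.73/0.78 = 66.32 kW

P_shaft ≈ 66.3 kW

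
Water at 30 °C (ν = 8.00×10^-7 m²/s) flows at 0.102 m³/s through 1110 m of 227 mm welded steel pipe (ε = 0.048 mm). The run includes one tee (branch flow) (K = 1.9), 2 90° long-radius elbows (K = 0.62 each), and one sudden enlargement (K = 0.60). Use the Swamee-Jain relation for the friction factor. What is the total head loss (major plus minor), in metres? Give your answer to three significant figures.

V = 4Q/(πD²) = 2.520 m/s; V²/2g = 0.3238 m
Re = 7.15×10^5, ε/D = 2.11×10^-4 → f = 0.01520 (Swamee-Jain)
Major: h_f = f(L/D)·V²/2g = 0.01520·4890·0.3238 = 24.07 m
Minor: ΣK = 3.74; h_m = ΣK·V²/2g = 1.211 m
Total H_L = 24.07 + 1.211 = 25.28 m

H_L ≈ 25.3 m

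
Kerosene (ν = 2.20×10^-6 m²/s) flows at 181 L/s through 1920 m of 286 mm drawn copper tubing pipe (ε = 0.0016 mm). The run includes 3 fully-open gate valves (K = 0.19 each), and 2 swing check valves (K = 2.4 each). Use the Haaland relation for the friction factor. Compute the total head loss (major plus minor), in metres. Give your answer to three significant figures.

V = 4Q/(πD²) = 2.817 m/s; V²/2g = 0.4046 m
Re = 3.66×10^5, ε/D = 5.59×10^-6 → f = 0.01387 (Haaland)
Major: h_f = f(L/D)·V²/2g = 0.01387·6713·0.4046 = 37.68 m
Minor: ΣK = 5.37; h_m = ΣK·V²/2g = 2.173 m
Total H_L = 37.68 + 2.173 = 39.85 m

H_L ≈ 39.8 m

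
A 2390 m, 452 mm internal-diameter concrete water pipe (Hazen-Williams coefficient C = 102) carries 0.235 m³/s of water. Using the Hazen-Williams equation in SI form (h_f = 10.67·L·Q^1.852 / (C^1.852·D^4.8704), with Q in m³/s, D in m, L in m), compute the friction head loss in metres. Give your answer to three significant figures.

h_f = 10.67·2390·0.235^1.852 / (102^1.852·0.452^4.8704) = 15.90 m

h_f ≈ 15.9 m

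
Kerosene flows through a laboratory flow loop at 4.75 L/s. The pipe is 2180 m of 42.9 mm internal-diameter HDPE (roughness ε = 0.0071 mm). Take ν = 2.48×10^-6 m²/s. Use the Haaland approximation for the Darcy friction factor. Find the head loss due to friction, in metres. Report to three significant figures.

h_f ≈ 578 m

V = 4Q/(πD²) = 4·0.00475/(π·0.0429²) = 3.286 m/s
Re = VD/ν = 3.286·0.0429/2.48×10^-6 = 5.68×10^4 → turbulent
ε/D = 0.0071/42.9 = 1.66×10^-4
Haaland: f = 0.02065
h_f = f(L/D)V²/(2g) = 0.02065·(2180/0.0429)·3.286²/(2·9.81) = 577.7 m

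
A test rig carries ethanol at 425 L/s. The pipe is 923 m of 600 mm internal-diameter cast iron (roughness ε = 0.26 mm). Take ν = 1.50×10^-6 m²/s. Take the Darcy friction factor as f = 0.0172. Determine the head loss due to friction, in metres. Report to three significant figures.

V = 4Q/(πD²) = 4·0.425/(π·0.600²) = 1.503 m/s
h_f = f(L/D)V²/(2g) = 0.01720·(923/0.600)·1.503²/(2·9.81) = 3.047 m

h_f ≈ 3.05 m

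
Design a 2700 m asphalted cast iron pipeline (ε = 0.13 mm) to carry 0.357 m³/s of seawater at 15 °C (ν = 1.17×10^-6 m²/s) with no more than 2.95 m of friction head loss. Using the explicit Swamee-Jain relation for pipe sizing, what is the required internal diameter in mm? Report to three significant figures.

D ≈ 690 mm

Swamee-Jain (Type III): D = 0.66·[ε^1.25·(LQ²/(gh_f))^4.75 + ν·Q^9.4·(L/(gh_f))^5.2]^0.04
LQ²/(gh_f) = 11.89; L/(gh_f) = 93.30
Term 1 = ε^1.25·(…)^4.75 = 1.78; Term 2 = ν·Q^9.4·(…)^5.2 = 1.28
D = 0.66·(1.78 + 1.28)^0.04 = 0.6902 m = 690 mm
Check: V = 0.954 m/s, Re = 5.63×10^5, f = 0.01525, h_f = 2.77 m ≈ 2.95 m ✓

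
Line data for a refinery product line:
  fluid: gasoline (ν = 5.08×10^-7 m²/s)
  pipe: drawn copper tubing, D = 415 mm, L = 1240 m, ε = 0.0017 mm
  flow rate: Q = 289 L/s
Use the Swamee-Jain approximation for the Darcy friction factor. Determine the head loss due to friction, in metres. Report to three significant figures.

h_f ≈ 7.46 m

V = 4Q/(πD²) = 4·0.289/(π·0.415²) = 2.137 m/s
Re = VD/ν = 2.137·0.415/5.08×10^-7 = 1.75×10^6 → turbulent
ε/D = 0.0017/415 = 4.10×10^-6
Swamee-Jain: f = 0.01074
h_f = f(L/D)V²/(2g) = 0.01074·(1240/0.415)·2.137²/(2·9.81) = 7.464 m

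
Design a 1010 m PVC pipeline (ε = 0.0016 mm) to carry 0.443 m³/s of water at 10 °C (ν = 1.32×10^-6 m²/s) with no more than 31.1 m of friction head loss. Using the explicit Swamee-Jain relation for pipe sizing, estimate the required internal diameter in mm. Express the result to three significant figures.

Swamee-Jain (Type III): D = 0.66·[ε^1.25·(LQ²/(gh_f))^4.75 + ν·Q^9.4·(L/(gh_f))^5.2]^0.04
LQ²/(gh_f) = 0.6497; L/(gh_f) = 3.310
Term 1 = ε^1.25·(…)^4.75 = 7.34×10^-9; Term 2 = ν·Q^9.4·(…)^5.2 = 3.16×10^-7
D = 0.66·(7.34×10^-9 + 3.16×10^-7)^0.04 = 0.3630 m = 363 mm
Check: V = 4.28 m/s, Re = 1.18×10^6, f = 0.01142, h_f = 29.7 m ≈ 31.1 m ✓

D ≈ 363 mm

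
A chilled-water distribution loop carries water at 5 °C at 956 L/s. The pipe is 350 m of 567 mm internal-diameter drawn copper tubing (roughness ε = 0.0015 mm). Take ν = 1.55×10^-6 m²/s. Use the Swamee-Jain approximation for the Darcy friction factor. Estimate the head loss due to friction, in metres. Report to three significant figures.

V = 4Q/(πD²) = 4·0.956/(π·0.567²) = 3.786 m/s
Re = VD/ν = 3.786·0.567/1.55×10^-6 = 1.39×10^6 → turbulent
ε/D = 0.0015/567 = 2.65×10^-6
Swamee-Jain: f = 0.01108
h_f = f(L/D)V²/(2g) = 0.01108·(350/0.567)·3.786²/(2·9.81) = 4.996 m

h_f ≈ 5.00 m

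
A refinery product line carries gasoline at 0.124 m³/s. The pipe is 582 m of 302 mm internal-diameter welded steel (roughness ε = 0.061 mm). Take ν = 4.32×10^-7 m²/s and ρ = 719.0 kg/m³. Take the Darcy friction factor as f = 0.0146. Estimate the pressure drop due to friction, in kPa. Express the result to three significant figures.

V = 4Q/(πD²) = 4·0.124/(π·0.302²) = 1.731 m/s
h_f = f(L/D)V²/(2g) = 0.01460·(582/0.302)·1.731²/(2·9.81) = 4.297 m
Δp = ρg·h_f = 719.0·9.81·4.297 = 30.31 kPa

Δp ≈ 30.3 kPa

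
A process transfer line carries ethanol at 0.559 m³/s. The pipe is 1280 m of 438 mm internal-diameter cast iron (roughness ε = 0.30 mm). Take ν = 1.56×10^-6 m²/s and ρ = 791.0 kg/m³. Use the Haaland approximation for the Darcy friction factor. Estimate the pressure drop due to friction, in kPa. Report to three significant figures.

V = 4Q/(πD²) = 4·0.559/(π·0.438²) = 3.710 m/s
Re = VD/ν = 3.710·0.438/1.56×10^-6 = 1.04×10^6 → turbulent
ε/D = 0.30/438 = 6.85×10^-4
Haaland: f = 0.01832
h_f = f(L/D)V²/(2g) = 0.01832·(1280/0.438)·3.710²/(2·9.81) = 37.55 m
Δp = ρg·h_f = 791.0·9.81·37.55 = 291.4 kPa

Δp ≈ 291 kPa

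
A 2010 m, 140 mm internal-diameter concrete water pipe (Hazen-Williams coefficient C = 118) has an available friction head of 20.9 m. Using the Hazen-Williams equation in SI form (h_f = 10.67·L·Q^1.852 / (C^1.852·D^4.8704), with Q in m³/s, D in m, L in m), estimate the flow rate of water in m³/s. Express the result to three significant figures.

Rearranging: Q = [h_f·C^1.852·D^4.8704 / (10.67·L)]^(1/1.852)
Q = [20.9·118^1.852·0.140^4.8704 / (10.67·2010)]^0.540 = 0.01586 m³/s

Q ≈ 0.0159 m³/s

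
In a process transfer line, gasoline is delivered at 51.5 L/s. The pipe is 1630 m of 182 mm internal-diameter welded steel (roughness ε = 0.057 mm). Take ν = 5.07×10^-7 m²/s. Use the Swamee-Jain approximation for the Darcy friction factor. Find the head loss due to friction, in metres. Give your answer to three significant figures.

V = 4Q/(πD²) = 4·0.0515/(π·0.182²) = 1.980 m/s
Re = VD/ν = 1.980·0.182/5.07×10^-7 = 7.11×10^5 → turbulent
ε/D = 0.057/182 = 3.13×10^-4
Swamee-Jain: f = 0.01613
h_f = f(L/D)V²/(2g) = 0.01613·(1630/0.182)·1.980²/(2·9.81) = 28.86 m

h_f ≈ 28.9 m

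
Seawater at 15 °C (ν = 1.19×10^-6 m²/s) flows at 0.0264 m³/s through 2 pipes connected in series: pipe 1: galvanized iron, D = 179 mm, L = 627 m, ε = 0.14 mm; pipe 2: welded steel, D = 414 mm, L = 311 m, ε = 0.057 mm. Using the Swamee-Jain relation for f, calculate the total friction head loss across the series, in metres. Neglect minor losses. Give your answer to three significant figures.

Pipe 1: V = 1.049 m/s, Re = 1.58×10^5, ε/D = 7.82×10^-4, f = 0.02065, h_1 = f(L/D)V²/2g = 4.058 m
Pipe 2: V = 0.1961 m/s, Re = 6.82×10^4, ε/D = 1.38×10^-4, f = 0.02003, h_2 = f(L/D)V²/2g = 0.02950 m
Series → Q common, losses add: H = Σh = 4.088 m

H ≈ 4.09 m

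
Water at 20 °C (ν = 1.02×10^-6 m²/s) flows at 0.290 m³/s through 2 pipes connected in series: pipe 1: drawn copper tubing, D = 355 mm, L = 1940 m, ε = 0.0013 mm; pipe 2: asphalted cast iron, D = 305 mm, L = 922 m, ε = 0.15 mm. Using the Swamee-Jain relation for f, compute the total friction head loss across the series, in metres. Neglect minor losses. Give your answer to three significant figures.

Pipe 1: V = 2.930 m/s, Re = 1.02×10^6, ε/D = 3.66×10^-6, f = 0.01166, h_1 = f(L/D)V²/2g = 27.88 m
Pipe 2: V = 3.969 m/s, Re = 1.19×10^6, ε/D = 4.92×10^-4, f = 0.01716, h_2 = f(L/D)V²/2g = 41.66 m
Series → Q common, losses add: H = Σh = 69.54 m

H ≈ 69.5 m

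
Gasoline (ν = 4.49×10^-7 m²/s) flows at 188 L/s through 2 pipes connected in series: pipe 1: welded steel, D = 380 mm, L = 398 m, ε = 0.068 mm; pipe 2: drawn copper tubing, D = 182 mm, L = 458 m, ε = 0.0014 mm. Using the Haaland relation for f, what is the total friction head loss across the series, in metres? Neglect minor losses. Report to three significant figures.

Pipe 1: V = 1.658 m/s, Re = 1.40×10^6, ε/D = 1.79×10^-4, f = 0.01412, h_1 = f(L/D)V²/2g = 2.071 m
Pipe 2: V = 7.226 m/s, Re = 2.93×10^6, ε/D = 7.69×10^-6, f = 0.01004, h_2 = f(L/D)V²/2g = 67.23 m
Series → Q common, losses add: H = Σh = 69.30 m

H ≈ 69.3 m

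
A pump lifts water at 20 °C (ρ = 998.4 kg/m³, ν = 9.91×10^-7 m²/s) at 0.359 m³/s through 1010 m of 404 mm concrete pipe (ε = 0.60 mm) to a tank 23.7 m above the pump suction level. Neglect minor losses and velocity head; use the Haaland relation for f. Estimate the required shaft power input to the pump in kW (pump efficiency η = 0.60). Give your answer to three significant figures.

V = 4Q/(πD²) = 2.801 m/s; Re = 1.14×10^6; ε/D = 0.00149; f = 0.02189
h_f = f(L/D)V²/2g = 21.88 m
Total head H = z + h_f = 23.7 + 21.88 = 45.58 m
P_hyd = ρgQH = 998.4·9.81·0.359·45.58 = 160.3 kW
P_shaft = P_hyd/η = 160.3/0.60 = 267.1 kW

P_shaft ≈ 267 kW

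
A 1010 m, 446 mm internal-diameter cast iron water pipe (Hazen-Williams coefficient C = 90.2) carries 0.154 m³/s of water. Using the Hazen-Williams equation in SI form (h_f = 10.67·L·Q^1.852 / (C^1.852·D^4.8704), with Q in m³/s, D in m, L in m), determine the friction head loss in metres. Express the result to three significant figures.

h_f = 10.67·1010·0.154^1.852 / (90.2^1.852·0.446^4.8704) = 4.117 m

h_f ≈ 4.12 m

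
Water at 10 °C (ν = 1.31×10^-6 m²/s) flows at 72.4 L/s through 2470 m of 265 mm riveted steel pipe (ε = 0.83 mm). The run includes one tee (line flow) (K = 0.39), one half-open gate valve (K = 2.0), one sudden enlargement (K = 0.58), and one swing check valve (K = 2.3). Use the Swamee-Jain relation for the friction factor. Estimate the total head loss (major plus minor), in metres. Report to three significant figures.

V = 4Q/(πD²) = 1.313 m/s; V²/2g = 0.08782 m
Re = 2.66×10^5, ε/D = 0.00313 → f = 0.02713 (Swamee-Jain)
Major: h_f = f(L/D)·V²/2g = 0.02713·9321·0.08782 = 22.21 m
Minor: ΣK = 5.27; h_m = ΣK·V²/2g = 0.4628 m
Total H_L = 22.21 + 0.4628 = 22.68 m

H_L ≈ 22.7 m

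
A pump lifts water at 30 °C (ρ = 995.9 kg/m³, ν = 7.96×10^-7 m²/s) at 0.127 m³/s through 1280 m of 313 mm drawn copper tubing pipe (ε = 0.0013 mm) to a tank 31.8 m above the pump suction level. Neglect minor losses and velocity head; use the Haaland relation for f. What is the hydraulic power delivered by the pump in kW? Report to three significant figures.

P_hyd ≈ 48.3 kW

V = 4Q/(πD²) = 1.651 m/s; Re = 6.49×10^5; ε/D = 4.15×10^-6; f = 0.01253
h_f = f(L/D)V²/2g = 7.114 m
Total head H = z + h_f = 31.8 + 7.114 = 38.91 m
P_hyd = ρgQH = 995.9·9.81·0.127·38.91 = 48.28 kW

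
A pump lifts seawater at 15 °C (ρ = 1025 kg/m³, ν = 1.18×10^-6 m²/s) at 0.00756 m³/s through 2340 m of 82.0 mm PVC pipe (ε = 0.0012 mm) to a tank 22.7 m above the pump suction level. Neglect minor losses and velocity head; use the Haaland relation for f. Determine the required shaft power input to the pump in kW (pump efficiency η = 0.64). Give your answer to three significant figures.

V = 4Q/(πD²) = 1.432 m/s; Re = 9.95×10^4; ε/D = 1.46×10^-5; f = 0.01790
h_f = f(L/D)V²/2g = 53.35 m
Total head H = z + h_f = 22.7 + 53.35 = 76.05 m
P_hyd = ρgQH = 1025·9.81·0.00756·76.05 = 5.781 kW
P_shaft = P_hyd/η = 5.781/0.64 = 9.033 kW

P_shaft ≈ 9.03 kW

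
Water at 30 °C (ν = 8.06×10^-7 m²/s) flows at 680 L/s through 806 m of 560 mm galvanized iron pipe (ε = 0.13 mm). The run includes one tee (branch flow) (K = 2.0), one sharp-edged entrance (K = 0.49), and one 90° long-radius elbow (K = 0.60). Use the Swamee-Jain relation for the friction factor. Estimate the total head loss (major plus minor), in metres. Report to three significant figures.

V = 4Q/(πD²) = 2.761 m/s; V²/2g = 0.3885 m
Re = 1.92×10^6, ε/D = 2.32×10^-4 → f = 0.01471 (Swamee-Jain)
Major: h_f = f(L/D)·V²/2g = 0.01471·1439·0.3885 = 8.226 m
Minor: ΣK = 3.09; h_m = ΣK·V²/2g = 1.200 m
Total H_L = 8.226 + 1.200 = 9.427 m

H_L ≈ 9.43 m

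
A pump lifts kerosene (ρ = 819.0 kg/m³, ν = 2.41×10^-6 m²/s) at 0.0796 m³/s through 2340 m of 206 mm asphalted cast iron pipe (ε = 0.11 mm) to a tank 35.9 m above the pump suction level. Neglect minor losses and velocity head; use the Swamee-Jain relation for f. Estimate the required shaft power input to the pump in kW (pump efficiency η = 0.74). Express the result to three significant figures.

P_shaft ≈ 85.5 kW

V = 4Q/(πD²) = 2.388 m/s; Re = 2.04×10^5; ε/D = 5.34×10^-4; f = 0.01908
h_f = f(L/D)V²/2g = 63.00 m
Total head H = z + h_f = 35.9 + 63.00 = 98.90 m
P_hyd = ρgQH = 819.0·9.81·0.0796·98.90 = 63.25 kW
P_shaft = P_hyd/η = 63.25/0.74 = 85.47 kW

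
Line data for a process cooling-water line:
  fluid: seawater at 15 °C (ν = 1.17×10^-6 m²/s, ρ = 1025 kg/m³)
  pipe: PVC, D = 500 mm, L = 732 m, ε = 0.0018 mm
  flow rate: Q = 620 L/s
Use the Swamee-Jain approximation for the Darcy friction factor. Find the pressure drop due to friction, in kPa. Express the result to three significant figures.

V = 4Q/(πD²) = 4·0.620/(π·0.500²) = 3.158 m/s
Re = VD/ν = 3.158·0.500/1.17×10^-6 = 1.35×10^6 → turbulent
ε/D = 0.0018/500 = 3.60×10^-6
Swamee-Jain: f = 0.01115
h_f = f(L/D)V²/(2g) = 0.01115·(732/0.500)·3.158²/(2·9.81) = 8.297 m
Δp = ρg·h_f = 1025·9.81·8.297 = 83.43 kPa

Δp ≈ 83.4 kPa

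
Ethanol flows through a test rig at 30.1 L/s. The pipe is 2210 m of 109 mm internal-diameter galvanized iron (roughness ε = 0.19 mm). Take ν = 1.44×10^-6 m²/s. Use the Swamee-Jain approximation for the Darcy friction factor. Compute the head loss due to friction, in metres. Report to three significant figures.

V = 4Q/(πD²) = 4·0.0301/(π·0.109²) = 3.226 m/s
Re = VD/ν = 3.226·0.109/1.44×10^-6 = 2.44×10^5 → turbulent
ε/D = 0.19/109 = 0.00174
Swamee-Jain: f = 0.02356
h_f = f(L/D)V²/(2g) = 0.02356·(2210/0.109)·3.226²/(2·9.81) = 253.3 m

h_f ≈ 253 m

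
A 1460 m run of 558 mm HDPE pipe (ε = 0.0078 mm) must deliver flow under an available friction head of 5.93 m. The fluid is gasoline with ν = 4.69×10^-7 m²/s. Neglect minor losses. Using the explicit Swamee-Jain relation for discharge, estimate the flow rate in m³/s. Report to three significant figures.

Swamee-Jain (Type II): Q = -0.965·√(gD⁵h_f/L)·ln[ε/(3.7D) + √(3.17ν²L/(gD³h_f))]
√(gD⁵h_f/L) = √(9.81·0.558⁵·5.93/1460) = 0.04643
ε/(3.7D) = 3.78×10^-6; √(3.17ν²L/(gD³h_f)) = 1.00×10^-5
Q = -0.965·0.04643·ln(1.381×10^-5) = 0.5013 m³/s
Check: V = 2.05 m/s, Re = 2.44×10^6, f = 0.01061, h_f = 5.95 m ≈ 5.93 m ✓

Q ≈ 0.501 m³/s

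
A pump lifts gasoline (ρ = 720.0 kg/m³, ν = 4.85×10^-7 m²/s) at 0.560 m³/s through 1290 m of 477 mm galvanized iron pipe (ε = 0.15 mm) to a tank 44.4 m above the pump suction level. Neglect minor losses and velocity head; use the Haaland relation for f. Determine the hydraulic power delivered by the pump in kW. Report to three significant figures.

V = 4Q/(πD²) = 3.134 m/s; Re = 3.08×10^6; ε/D = 3.14×10^-4; f = 0.01533
h_f = f(L/D)V²/2g = 20.75 m
Total head H = z + h_f = 44.4 + 20.75 = 65.15 m
P_hyd = ρgQH = 720.0·9.81·0.560·65.15 = 257.7 kW

P_hyd ≈ 258 kW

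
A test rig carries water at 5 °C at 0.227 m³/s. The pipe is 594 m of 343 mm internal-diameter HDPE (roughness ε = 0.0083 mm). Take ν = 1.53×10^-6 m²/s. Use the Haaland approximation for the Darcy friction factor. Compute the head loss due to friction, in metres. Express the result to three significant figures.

h_f ≈ 7.00 m

V = 4Q/(πD²) = 4·0.227/(π·0.343²) = 2.457 m/s
Re = VD/ν = 2.457·0.343/1.53×10^-6 = 5.51×10^5 → turbulent
ε/D = 0.0083/343 = 2.42×10^-5
Haaland: f = 0.01315
h_f = f(L/D)V²/(2g) = 0.01315·(594/0.343)·2.457²/(2·9.81) = 7.004 m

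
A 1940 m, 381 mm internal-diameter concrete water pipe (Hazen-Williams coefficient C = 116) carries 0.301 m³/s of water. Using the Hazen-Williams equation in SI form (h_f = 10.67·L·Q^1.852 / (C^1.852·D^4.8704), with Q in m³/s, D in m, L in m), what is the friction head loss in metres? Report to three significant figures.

h_f = 10.67·1940·0.301^1.852 / (116^1.852·0.381^4.8704) = 36.98 m

h_f ≈ 37.0 m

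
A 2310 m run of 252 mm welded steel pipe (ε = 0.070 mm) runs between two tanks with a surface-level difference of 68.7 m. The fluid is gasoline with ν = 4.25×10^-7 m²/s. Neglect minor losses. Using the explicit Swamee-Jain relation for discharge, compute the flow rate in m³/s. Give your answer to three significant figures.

Q ≈ 0.156 m³/s

Swamee-Jain (Type II): Q = -0.965·√(gD⁵h_f/L)·ln[ε/(3.7D) + √(3.17ν²L/(gD³h_f))]
√(gD⁵h_f/L) = √(9.81·0.252⁵·68.7/2310) = 0.01722
ε/(3.7D) = 7.51×10^-5; √(3.17ν²L/(gD³h_f)) = 1.11×10^-5
Q = -0.965·0.01722·ln(8.615×10^-5) = 0.1555 m³/s
Check: V = 3.12 m/s, Re = 1.85×10^6, f = 0.01521, h_f = 69.1 m ≈ 68.7 m ✓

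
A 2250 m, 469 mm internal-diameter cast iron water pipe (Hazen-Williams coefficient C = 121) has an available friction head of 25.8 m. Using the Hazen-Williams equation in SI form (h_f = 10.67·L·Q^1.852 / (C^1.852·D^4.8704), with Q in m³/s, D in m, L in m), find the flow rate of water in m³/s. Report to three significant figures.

Rearranging: Q = [h_f·C^1.852·D^4.8704 / (10.67·L)]^(1/1.852)
Q = [25.8·121^1.852·0.469^4.8704 / (10.67·2250)]^0.540 = 0.4121 m³/s

Q ≈ 0.412 m³/s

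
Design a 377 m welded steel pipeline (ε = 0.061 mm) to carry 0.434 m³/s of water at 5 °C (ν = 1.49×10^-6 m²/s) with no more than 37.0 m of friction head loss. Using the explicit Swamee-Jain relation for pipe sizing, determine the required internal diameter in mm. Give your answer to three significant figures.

D ≈ 301 mm

Swamee-Jain (Type III): D = 0.66·[ε^1.25·(LQ²/(gh_f))^4.75 + ν·Q^9.4·(L/(gh_f))^5.2]^0.04
LQ²/(gh_f) = 0.1956; L/(gh_f) = 1.039
Term 1 = ε^1.25·(…)^4.75 = 2.32×10^-9; Term 2 = ν·Q^9.4·(…)^5.2 = 7.10×10^-10
D = 0.66·(2.32×10^-9 + 7.10×10^-10)^0.04 = 0.3012 m = 301 mm
Check: V = 6.09 m/s, Re = 1.23×10^6, f = 0.01464, h_f = 34.7 m ≈ 37.0 m ✓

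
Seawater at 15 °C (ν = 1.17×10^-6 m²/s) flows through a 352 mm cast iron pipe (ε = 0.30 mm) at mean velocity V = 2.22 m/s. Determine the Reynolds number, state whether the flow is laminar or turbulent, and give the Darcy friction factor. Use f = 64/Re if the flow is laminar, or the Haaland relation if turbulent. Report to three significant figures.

Re ≈ 6.68×10^5; turbulent; f ≈ 0.0194

Re = VD/ν = 2.220·0.352/1.17×10^-6 = 6.68×10^5
Re > 4000 → turbulent; ε/D = 8.52×10^-4
Haaland: f = 0.01937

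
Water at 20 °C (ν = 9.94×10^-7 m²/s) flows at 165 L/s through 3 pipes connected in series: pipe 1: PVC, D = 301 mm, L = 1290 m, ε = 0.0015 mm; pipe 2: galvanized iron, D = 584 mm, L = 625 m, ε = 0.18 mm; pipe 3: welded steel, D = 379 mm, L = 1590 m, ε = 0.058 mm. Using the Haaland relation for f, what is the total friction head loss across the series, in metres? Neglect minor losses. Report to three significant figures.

H ≈ 21.6 m

Pipe 1: V = 2.319 m/s, Re = 7.02×10^5, ε/D = 4.98×10^-6, f = 0.01237, h_1 = f(L/D)V²/2g = 14.53 m
Pipe 2: V = 0.6160 m/s, Re = 3.62×10^5, ε/D = 3.08×10^-4, f = 0.01660, h_2 = f(L/D)V²/2g = 0.3435 m
Pipe 3: V = 1.463 m/s, Re = 5.58×10^5, ε/D = 1.53×10^-4, f = 0.01468, h_3 = f(L/D)V²/2g = 6.715 m
Series → Q common, losses add: H = Σh = 21.59 m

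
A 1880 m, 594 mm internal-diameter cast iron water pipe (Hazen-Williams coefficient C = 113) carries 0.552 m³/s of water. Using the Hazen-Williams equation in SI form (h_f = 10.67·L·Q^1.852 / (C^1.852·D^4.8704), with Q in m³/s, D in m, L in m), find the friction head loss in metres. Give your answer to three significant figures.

h_f ≈ 13.3 m

h_f = 10.67·1880·0.552^1.852 / (113^1.852·0.594^4.8704) = 13.30 m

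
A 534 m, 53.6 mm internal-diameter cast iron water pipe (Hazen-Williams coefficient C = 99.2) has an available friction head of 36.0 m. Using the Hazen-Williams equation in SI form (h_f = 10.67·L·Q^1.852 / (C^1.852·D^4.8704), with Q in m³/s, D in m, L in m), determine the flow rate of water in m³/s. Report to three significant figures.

Q ≈ 0.00293 m³/s

Rearranging: Q = [h_f·C^1.852·D^4.8704 / (10.67·L)]^(1/1.852)
Q = [36.0·99.2^1.852·0.0536^4.8704 / (10.67·534)]^0.540 = 0.002930 m³/s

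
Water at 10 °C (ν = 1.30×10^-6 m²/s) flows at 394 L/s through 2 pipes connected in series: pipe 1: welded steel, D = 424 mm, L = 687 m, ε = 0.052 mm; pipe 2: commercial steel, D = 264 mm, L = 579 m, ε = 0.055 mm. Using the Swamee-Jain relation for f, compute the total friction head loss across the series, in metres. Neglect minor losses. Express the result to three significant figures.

H ≈ 93.5 m

Pipe 1: V = 2.790 m/s, Re = 9.10×10^5, ε/D = 1.23×10^-4, f = 0.01393, h_1 = f(L/D)V²/2g = 8.957 m
Pipe 2: V = 7.198 m/s, Re = 1.46×10^6, ε/D = 2.08×10^-4, f = 0.01459, h_2 = f(L/D)V²/2g = 84.50 m
Series → Q common, losses add: H = Σh = 93.45 m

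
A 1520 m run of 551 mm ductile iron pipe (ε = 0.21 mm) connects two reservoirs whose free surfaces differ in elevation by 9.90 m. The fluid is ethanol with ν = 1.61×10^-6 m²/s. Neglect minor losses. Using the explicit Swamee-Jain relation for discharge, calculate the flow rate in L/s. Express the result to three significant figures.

Q ≈ 492 L/s

Swamee-Jain (Type II): Q = -0.965·√(gD⁵h_f/L)·ln[ε/(3.7D) + √(3.17ν²L/(gD³h_f))]
√(gD⁵h_f/L) = √(9.81·0.551⁵·9.90/1520) = 0.05697
ε/(3.7D) = 1.03×10^-4; √(3.17ν²L/(gD³h_f)) = 2.77×10^-5
Q = -0.965·0.05697·ln(1.307×10^-4) = 0.4916 m³/s
Check: V = 2.06 m/s, Re = 7.06×10^5, f = 0.01668, h_f = 9.96 m ≈ 9.90 m ✓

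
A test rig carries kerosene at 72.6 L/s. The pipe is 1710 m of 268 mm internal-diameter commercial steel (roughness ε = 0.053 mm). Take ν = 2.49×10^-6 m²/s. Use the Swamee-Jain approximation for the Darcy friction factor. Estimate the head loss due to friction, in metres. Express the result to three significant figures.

h_f ≈ 9.71 m

V = 4Q/(πD²) = 4·0.0726/(π·0.268²) = 1.287 m/s
Re = VD/ν = 1.287·0.268/2.49×10^-6 = 1.39×10^5 → turbulent
ε/D = 0.053/268 = 1.98×10^-4
Swamee-Jain: f = 0.01803
h_f = f(L/D)V²/(2g) = 0.01803·(1710/0.268)·1.287²/(2·9.81) = 9.711 m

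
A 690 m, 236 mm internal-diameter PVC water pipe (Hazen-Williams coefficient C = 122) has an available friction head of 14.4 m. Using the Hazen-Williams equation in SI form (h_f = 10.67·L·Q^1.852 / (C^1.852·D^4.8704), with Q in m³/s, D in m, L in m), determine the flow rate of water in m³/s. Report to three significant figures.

Q ≈ 0.0943 m³/s

Rearranging: Q = [h_f·C^1.852·D^4.8704 / (10.67·L)]^(1/1.852)
Q = [14.4·122^1.852·0.236^4.8704 / (10.67·690)]^0.540 = 0.09434 m³/s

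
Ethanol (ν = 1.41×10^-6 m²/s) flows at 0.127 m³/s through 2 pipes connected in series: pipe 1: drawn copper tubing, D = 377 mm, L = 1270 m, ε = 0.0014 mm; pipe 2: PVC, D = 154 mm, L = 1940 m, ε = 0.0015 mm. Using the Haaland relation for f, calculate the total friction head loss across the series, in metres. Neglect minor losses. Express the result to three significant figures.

H ≈ 371 m

Pipe 1: V = 1.138 m/s, Re = 3.04×10^5, ε/D = 3.71×10^-6, f = 0.01433, h_1 = f(L/D)V²/2g = 3.186 m
Pipe 2: V = 6.818 m/s, Re = 7.45×10^5, ε/D = 9.74×10^-6, f = 0.01233, h_2 = f(L/D)V²/2g = 367.9 m
Series → Q common, losses add: H = Σh = 371.1 m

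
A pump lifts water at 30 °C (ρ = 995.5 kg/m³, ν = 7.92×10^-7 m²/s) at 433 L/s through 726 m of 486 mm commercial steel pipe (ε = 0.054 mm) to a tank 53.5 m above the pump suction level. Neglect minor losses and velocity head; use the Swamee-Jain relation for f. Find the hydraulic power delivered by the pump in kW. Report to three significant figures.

P_hyd ≈ 250 kW

V = 4Q/(πD²) = 2.334 m/s; Re = 1.43×10^6; ε/D = 1.11×10^-4; f = 0.01332
h_f = f(L/D)V²/2g = 5.526 m
Total head H = z + h_f = 53.5 + 5.526 = 59.03 m
P_hyd = ρgQH = 995.5·9.81·0.433·59.03 = 249.6 kW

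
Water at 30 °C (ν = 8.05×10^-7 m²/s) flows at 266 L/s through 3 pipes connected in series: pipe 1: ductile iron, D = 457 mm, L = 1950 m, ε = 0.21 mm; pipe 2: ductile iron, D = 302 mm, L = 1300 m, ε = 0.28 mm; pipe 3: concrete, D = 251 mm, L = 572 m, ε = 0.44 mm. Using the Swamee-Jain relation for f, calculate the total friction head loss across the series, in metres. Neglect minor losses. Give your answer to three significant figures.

H ≈ 146 m

Pipe 1: V = 1.622 m/s, Re = 9.21×10^5, ε/D = 4.60×10^-4, f = 0.01707, h_1 = f(L/D)V²/2g = 9.761 m
Pipe 2: V = 3.713 m/s, Re = 1.39×10^6, ε/D = 9.27×10^-4, f = 0.01959, h_2 = f(L/D)V²/2g = 59.26 m
Pipe 3: V = 5.376 m/s, Re = 1.68×10^6, ε/D = 0.00175, f = 0.02280, h_3 = f(L/D)V²/2g = 76.53 m
Series → Q common, losses add: H = Σh = 145.5 m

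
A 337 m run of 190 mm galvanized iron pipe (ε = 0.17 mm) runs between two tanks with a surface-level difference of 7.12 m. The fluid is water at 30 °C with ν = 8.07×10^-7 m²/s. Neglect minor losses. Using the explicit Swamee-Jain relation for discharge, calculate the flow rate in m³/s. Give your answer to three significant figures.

Q ≈ 0.0566 m³/s

Swamee-Jain (Type II): Q = -0.965·√(gD⁵h_f/L)·ln[ε/(3.7D) + √(3.17ν²L/(gD³h_f))]
√(gD⁵h_f/L) = √(9.81·0.190⁵·7.12/337) = 0.007164
ε/(3.7D) = 2.42×10^-4; √(3.17ν²L/(gD³h_f)) = 3.81×10^-5
Q = -0.965·0.007164·ln(2.799×10^-4) = 0.05656 m³/s
Check: V = 1.99 m/s, Re = 4.70×10^5, f = 0.01992, h_f = 7.17 m ≈ 7.12 m ✓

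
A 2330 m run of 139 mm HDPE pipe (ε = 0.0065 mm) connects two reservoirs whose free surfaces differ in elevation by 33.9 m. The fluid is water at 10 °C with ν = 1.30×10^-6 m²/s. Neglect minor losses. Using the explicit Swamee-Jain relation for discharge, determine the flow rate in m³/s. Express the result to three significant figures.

Q ≈ 0.0235 m³/s

Swamee-Jain (Type II): Q = -0.965·√(gD⁵h_f/L)·ln[ε/(3.7D) + √(3.17ν²L/(gD³h_f))]
√(gD⁵h_f/L) = √(9.81·0.139⁵·33.9/2330) = 0.002721
ε/(3.7D) = 1.26×10^-5; √(3.17ν²L/(gD³h_f)) = 1.18×10^-4
Q = -0.965·0.002721·ln(1.309×10^-4) = 0.02348 m³/s
Check: V = 1.55 m/s, Re = 1.65×10^5, f = 0.01650, h_f = 33.8 m ≈ 33.9 m ✓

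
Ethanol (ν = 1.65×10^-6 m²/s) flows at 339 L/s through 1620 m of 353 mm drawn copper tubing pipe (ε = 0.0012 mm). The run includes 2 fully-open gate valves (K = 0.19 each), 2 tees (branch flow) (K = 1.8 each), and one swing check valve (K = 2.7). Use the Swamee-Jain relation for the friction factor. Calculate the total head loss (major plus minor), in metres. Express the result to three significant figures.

H_L ≈ 38.6 m

V = 4Q/(πD²) = 3.464 m/s; V²/2g = 0.6115 m
Re = 7.41×10^5, ε/D = 3.40×10^-6 → f = 0.01229 (Swamee-Jain)
Major: h_f = f(L/D)·V²/2g = 0.01229·4589·0.6115 = 34.48 m
Minor: ΣK = 6.68; h_m = ΣK·V²/2g = 4.085 m
Total H_L = 34.48 + 4.085 = 38.57 m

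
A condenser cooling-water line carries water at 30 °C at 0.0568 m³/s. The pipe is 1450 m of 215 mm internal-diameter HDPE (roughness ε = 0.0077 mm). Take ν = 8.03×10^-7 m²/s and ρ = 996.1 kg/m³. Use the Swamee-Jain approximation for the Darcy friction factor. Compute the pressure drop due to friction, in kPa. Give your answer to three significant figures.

V = 4Q/(πD²) = 4·0.0568/(π·0.215²) = 1.565 m/s
Re = VD/ν = 1.565·0.215/8.03×10^-7 = 4.19×10^5 → turbulent
ε/D = 0.0077/215 = 3.58×10^-5
Swamee-Jain: f = 0.01401
h_f = f(L/D)V²/(2g) = 0.01401·(1450/0.215)·1.565²/(2·9.81) = 11.79 m
Δp = ρg·h_f = 996.1·9.81·11.79 = 115.2 kPa

Δp ≈ 115 kPa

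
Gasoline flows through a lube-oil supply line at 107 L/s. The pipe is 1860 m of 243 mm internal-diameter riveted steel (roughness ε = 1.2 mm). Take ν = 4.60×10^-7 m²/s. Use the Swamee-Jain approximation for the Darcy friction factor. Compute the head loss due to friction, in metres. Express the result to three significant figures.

h_f ≈ 63.1 m

V = 4Q/(πD²) = 4·0.107/(π·0.243²) = 2.307 m/s
Re = VD/ν = 2.307·0.243/4.60×10^-7 = 1.22×10^6 → turbulent
ε/D = 1.2/243 = 0.00494
Swamee-Jain: f = 0.03038
h_f = f(L/D)V²/(2g) = 0.03038·(1860/0.243)·2.307²/(2·9.81) = 63.10 m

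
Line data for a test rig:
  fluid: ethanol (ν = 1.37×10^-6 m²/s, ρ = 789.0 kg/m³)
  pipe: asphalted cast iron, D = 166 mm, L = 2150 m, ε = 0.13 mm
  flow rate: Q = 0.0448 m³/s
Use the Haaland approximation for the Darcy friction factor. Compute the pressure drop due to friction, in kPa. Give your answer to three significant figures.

V = 4Q/(πD²) = 4·0.0448/(π·0.166²) = 2.070 m/s
Re = VD/ν = 2.070·0.166/1.37×10^-6 = 2.51×10^5 → turbulent
ε/D = 0.13/166 = 7.83×10^-4
Haaland: f = 0.01973
h_f = f(L/D)V²/(2g) = 0.01973·(2150/0.166)·2.070²/(2·9.81) = 55.82 m
Δp = ρg·h_f = 789.0·9.81·55.82 = 432.0 kPa

Δp ≈ 432 kPa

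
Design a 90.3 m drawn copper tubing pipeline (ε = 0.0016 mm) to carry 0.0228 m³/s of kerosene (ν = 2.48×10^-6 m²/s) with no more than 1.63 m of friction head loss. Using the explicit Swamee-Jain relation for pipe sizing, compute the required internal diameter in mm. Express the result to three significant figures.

D ≈ 136 mm

Swamee-Jain (Type III): D = 0.66·[ε^1.25·(LQ²/(gh_f))^4.75 + ν·Q^9.4·(L/(gh_f))^5.2]^0.04
LQ²/(gh_f) = 0.002936; L/(gh_f) = 5.647
Term 1 = ε^1.25·(…)^4.75 = 5.33×10^-20; Term 2 = ν·Q^9.4·(…)^5.2 = 7.39×10^-18
D = 0.66·(5.33×10^-20 + 7.39×10^-18)^0.04 = 0.1363 m = 136 mm
Check: V = 1.56 m/s, Re = 8.59×10^4, f = 0.01851, h_f = 1.53 m ≈ 1.63 m ✓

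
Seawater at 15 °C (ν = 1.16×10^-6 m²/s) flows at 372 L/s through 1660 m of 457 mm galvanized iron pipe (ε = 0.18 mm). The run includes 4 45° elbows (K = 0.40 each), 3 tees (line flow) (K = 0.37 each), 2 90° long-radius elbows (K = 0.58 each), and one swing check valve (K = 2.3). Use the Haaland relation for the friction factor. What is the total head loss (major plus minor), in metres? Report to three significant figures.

H_L ≈ 17.3 m

V = 4Q/(πD²) = 2.268 m/s; V²/2g = 0.2621 m
Re = 8.93×10^5, ε/D = 3.94×10^-4 → f = 0.01645 (Haaland)
Major: h_f = f(L/D)·V²/2g = 0.01645·3632·0.2621 = 15.67 m
Minor: ΣK = 6.17; h_m = ΣK·V²/2g = 1.617 m
Total H_L = 15.67 + 1.617 = 17.28 m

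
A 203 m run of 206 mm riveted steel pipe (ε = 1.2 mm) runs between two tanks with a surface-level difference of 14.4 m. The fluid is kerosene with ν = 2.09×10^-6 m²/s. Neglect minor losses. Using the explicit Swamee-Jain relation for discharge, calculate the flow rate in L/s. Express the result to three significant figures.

Swamee-Jain (Type II): Q = -0.965·√(gD⁵h_f/L)·ln[ε/(3.7D) + √(3.17ν²L/(gD³h_f))]
√(gD⁵h_f/L) = √(9.81·0.206⁵·14.4/203) = 0.01607
ε/(3.7D) = 0.00157; √(3.17ν²L/(gD³h_f)) = 4.77×10^-5
Q = -0.965·0.01607·ln(0.001622) = 0.09960 m³/s
Check: V = 2.99 m/s, Re = 2.95×10^5, f = 0.03225, h_f = 14.5 m ≈ 14.4 m ✓

Q ≈ 99.6 L/s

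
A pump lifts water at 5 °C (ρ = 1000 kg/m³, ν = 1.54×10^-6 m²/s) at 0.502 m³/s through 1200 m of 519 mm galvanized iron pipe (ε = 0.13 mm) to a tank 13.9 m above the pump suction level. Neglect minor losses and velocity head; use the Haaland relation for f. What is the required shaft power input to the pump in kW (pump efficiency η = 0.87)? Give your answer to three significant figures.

P_shaft ≈ 136 kW

V = 4Q/(πD²) = 2.373 m/s; Re = 8.00×10^5; ε/D = 2.50×10^-4; f = 0.01529
h_f = f(L/D)V²/2g = 10.15 m
Total head H = z + h_f = 13.9 + 10.15 = 24.05 m
P_hyd = ρgQH = 1000·9.81·0.502·24.05 = 118.4 kW
P_shaft = P_hyd/η = 118.4/0.87 = 136.1 kW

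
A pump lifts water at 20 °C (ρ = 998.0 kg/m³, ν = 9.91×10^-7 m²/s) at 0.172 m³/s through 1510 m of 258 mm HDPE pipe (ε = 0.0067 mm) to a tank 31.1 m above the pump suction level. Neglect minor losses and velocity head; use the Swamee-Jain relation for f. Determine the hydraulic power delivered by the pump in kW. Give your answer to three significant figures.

P_hyd ≈ 120 kW

V = 4Q/(πD²) = 3.290 m/s; Re = 8.57×10^5; ε/D = 2.60×10^-5; f = 0.01247
h_f = f(L/D)V²/2g = 40.26 m
Total head H = z + h_f = 31.1 + 40.26 = 71.36 m
P_hyd = ρgQH = 998.0·9.81·0.172·71.36 = 120.2 kW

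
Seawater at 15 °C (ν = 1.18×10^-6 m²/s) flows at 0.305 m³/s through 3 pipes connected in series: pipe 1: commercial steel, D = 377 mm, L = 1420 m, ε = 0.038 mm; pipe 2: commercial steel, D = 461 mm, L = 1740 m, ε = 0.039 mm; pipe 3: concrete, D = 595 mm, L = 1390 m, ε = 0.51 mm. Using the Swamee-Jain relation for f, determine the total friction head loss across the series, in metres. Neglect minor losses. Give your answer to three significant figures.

Pipe 1: V = 2.732 m/s, Re = 8.73×10^5, ε/D = 1.01×10^-4, f = 0.01368, h_1 = f(L/D)V²/2g = 19.60 m
Pipe 2: V = 1.827 m/s, Re = 7.14×10^5, ε/D = 8.46×10^-5, f = 0.01372, h_2 = f(L/D)V²/2g = 8.811 m
Pipe 3: V = 1.097 m/s, Re = 5.53×10^5, ε/D = 8.57×10^-4, f = 0.01964, h_3 = f(L/D)V²/2g = 2.814 m
Series → Q common, losses add: H = Σh = 31.23 m

H ≈ 31.2 m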